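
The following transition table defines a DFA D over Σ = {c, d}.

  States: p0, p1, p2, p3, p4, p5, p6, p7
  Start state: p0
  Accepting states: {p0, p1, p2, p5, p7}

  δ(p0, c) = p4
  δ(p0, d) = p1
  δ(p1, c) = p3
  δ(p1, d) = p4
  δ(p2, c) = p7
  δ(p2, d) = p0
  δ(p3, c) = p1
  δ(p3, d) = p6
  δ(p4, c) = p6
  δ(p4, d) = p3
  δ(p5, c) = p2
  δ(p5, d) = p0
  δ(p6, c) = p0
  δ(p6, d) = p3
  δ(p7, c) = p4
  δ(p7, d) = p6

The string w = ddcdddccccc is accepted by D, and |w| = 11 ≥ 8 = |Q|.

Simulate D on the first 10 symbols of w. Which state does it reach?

State sequence: p0 -d-> p1 -d-> p4 -c-> p6 -d-> p3 -d-> p6 -d-> p3 -c-> p1 -c-> p3 -c-> p1 -c-> p3

After reading 10 characters, D is in state p3.

p3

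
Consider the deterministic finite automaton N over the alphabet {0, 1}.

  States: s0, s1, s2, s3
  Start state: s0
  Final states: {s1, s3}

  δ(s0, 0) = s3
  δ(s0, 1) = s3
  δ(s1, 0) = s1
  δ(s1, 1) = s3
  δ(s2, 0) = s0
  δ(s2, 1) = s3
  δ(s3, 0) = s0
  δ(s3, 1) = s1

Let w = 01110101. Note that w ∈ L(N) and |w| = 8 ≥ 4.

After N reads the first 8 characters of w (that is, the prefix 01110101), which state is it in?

s3

State sequence: s0 -0-> s3 -1-> s1 -1-> s3 -1-> s1 -0-> s1 -1-> s3 -0-> s0 -1-> s3

After reading 8 characters, N is in state s3.
(This kind of state-tracing is the core of the pumping-lemma construction: with 4 states, pigeonhole forces a repeat within the first 4 steps.)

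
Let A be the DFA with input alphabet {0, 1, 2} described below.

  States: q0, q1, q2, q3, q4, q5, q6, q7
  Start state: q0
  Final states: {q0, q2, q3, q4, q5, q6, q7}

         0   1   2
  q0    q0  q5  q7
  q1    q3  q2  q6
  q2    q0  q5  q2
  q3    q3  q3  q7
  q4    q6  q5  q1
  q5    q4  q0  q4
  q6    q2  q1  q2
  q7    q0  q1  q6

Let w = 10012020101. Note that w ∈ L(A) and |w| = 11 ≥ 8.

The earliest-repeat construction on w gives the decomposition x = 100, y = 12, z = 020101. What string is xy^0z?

100020101

xy⁰z = xz = 100·020101 = 100020101.
Reading y = 12 takes A from q6 back to q6, so after x the machine is still in q6, and z then leads to the accepting state q5. Hence 100020101 ∈ L(A).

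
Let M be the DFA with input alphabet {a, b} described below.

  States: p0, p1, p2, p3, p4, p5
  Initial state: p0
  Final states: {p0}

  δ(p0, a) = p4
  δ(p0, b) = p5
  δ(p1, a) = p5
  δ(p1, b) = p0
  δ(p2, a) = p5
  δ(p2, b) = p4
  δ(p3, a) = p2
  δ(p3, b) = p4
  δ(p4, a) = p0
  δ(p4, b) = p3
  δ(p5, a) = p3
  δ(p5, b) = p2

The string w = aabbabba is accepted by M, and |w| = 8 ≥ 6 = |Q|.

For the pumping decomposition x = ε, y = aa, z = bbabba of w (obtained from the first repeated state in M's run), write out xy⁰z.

xy⁰z = xz = ε·bbabba = bbabba.
Reading y = aa takes M from p0 back to p0, so after x the machine is still in p0, and z then leads to the accepting state p0. Hence bbabba ∈ L(M).

bbabba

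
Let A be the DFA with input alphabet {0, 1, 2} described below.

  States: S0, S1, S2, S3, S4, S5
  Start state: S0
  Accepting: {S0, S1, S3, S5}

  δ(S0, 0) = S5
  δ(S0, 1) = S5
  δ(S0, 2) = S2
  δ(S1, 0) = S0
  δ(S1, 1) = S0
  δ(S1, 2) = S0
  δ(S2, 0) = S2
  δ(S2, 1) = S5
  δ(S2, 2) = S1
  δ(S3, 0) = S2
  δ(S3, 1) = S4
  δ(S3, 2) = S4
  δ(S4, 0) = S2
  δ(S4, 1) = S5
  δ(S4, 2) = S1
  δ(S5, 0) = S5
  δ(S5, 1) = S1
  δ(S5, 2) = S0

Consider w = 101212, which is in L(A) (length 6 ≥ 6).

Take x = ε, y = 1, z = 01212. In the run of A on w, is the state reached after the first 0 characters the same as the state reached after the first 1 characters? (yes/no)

Run of A on the first 1 characters of w = 1:
  step 0: S0  (start)
  step 1: S5  (read 1: S0→S5)

After x (step 0): S0. After xy (step 1): S5.
They differ (S0 ≠ S5), so y is not a cycle from the state after x; this split is not the one the pumping-lemma construction produces, and pumping y need not keep the string in L(A).

no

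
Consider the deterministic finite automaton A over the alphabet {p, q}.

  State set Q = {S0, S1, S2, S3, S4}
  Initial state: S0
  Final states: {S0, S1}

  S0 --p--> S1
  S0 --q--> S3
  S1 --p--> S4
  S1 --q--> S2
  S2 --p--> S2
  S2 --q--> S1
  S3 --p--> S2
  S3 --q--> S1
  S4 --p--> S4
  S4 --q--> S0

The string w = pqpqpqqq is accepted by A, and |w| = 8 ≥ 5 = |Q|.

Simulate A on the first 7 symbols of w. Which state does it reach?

S3

State sequence: S0 -p-> S1 -q-> S2 -p-> S2 -q-> S1 -p-> S4 -q-> S0 -q-> S3

After reading 7 characters, A is in state S3.
(This kind of state-tracing is the core of the pumping-lemma construction: with 5 states, pigeonhole forces a repeat within the first 5 steps.)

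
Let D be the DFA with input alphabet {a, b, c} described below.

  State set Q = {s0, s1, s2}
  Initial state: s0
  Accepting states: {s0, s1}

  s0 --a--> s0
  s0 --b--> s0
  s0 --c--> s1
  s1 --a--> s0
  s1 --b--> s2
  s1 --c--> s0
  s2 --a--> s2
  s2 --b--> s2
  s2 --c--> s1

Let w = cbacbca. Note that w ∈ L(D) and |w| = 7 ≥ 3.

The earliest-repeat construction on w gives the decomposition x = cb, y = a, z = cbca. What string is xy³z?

xy^3z = cb·a·a·a·cbca = cbaaacbca.
Reading y = a takes D from s2 back to s2, so after x·y·y·y the machine is still in s2, and z then leads to the accepting state s0. Hence cbaaacbca ∈ L(D).

cbaaacbca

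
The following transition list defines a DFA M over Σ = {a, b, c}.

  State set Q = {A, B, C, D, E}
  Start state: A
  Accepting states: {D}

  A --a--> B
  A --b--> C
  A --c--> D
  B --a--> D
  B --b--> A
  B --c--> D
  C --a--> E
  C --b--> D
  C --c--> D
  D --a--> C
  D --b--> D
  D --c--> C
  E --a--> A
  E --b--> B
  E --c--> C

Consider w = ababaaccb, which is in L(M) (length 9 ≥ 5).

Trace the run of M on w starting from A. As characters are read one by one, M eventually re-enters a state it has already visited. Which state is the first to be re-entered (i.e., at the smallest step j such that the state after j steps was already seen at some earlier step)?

A

Run of M on w = a b a b a a c c b:
  step 0: A  (start)
  step 1: B  (read a: A→B)
  step 2: A  (read b: B→A)   ← first repeat (A seen earlier)
  step 3: B  (read a: A→B)
  step 4: A  (read b: B→A)
  step 5: B  (read a: A→B)
  step 6: D  (read a: B→D)
  step 7: C  (read c: D→C)
  step 8: D  (read c: C→D)
  step 9: D  (read b: D→D)

The earliest repeat is at step j = 2: M is in A, which it already visited at step i = 0.
The DFA has 5 states, so the proof of the pumping lemma guarantees a repeated state among the first 5+1 visited; the segment between the two visits is the pumpable y.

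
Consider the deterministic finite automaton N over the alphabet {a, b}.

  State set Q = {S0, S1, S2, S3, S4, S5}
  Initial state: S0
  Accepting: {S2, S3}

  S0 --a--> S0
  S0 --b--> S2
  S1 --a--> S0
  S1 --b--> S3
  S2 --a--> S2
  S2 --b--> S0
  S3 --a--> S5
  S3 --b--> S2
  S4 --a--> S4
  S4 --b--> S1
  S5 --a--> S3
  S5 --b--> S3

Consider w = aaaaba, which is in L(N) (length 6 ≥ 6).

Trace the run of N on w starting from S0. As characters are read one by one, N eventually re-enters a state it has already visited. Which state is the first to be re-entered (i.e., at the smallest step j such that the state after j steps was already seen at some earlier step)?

S0

Run of N on w = a a a a b a:
  step 0: S0  (start)
  step 1: S0  (read a: S0→S0)   ← first repeat (S0 seen earlier)
  step 2: S0  (read a: S0→S0)
  step 3: S0  (read a: S0→S0)
  step 4: S0  (read a: S0→S0)
  step 5: S2  (read b: S0→S2)
  step 6: S2  (read a: S2→S2)

The earliest repeat is at step j = 1: N is in S0, which it already visited at step i = 0.
With |Q| = 6, pigeonhole forces a state repeat no later than step 6; the substring read between the first and second visits to that state can be pumped.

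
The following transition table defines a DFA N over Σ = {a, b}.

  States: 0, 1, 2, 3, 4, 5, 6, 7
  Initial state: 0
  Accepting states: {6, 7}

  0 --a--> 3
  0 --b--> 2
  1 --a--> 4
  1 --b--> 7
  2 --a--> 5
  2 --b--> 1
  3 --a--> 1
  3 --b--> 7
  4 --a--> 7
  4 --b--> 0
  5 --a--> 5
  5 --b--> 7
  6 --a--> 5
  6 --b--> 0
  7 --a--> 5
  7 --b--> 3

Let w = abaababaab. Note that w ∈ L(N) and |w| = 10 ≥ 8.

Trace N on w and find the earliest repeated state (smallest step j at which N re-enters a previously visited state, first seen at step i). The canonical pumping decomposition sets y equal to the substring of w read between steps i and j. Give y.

State sequence: 0 -a-> 3 -b-> 7 -a-> 5 -a-> 5 -b-> 7 -a-> 5 -b-> 7 -a-> 5 -a-> 5 -b-> 7
First repeat at step 4: 5 was already visited.

So i = 3, j = 4, giving x = w[0:3] = aba, y = w[3:4] = a, z = w[4:10] = babaab.
Check: |xy| = 4 ≤ 8 and |y| = 1 ≥ 1. Reading y takes N from 5 back to 5, so every xyⁱz is accepted.

a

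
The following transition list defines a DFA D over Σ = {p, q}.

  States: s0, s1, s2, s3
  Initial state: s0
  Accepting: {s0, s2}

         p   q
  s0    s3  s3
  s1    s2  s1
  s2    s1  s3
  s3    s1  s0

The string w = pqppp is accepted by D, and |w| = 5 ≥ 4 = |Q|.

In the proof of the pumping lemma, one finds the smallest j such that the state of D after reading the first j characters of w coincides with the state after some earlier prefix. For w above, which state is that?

s0

Run of D on w = p q p p p:
  step 0: s0  (start)
  step 1: s3  (read p: s0→s3)
  step 2: s0  (read q: s3→s0)   ← first repeat (s0 seen earlier)
  step 3: s3  (read p: s0→s3)
  step 4: s1  (read p: s3→s1)
  step 5: s2  (read p: s1→s2)

The earliest repeat is at step j = 2: D is in s0, which it already visited at step i = 0.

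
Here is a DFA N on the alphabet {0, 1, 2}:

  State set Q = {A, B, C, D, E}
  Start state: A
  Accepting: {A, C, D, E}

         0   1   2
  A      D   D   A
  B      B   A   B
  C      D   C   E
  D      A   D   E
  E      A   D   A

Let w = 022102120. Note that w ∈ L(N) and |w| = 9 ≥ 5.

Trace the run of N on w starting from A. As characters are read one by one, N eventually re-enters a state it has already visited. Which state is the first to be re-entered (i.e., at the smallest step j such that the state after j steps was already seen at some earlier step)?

State sequence: A -0-> D -2-> E -2-> A -1-> D -0-> A -2-> A -1-> D -2-> E -0-> A
First repeat at step 3: A was already visited.

The earliest repeat is at step j = 3: N is in A, which it already visited at step i = 0.
Pumping length from the standard proof: p = 5 (the number of states). The repeated state found above gives |xy| = j ≤ 5 and |y| = j − i ≥ 1.

A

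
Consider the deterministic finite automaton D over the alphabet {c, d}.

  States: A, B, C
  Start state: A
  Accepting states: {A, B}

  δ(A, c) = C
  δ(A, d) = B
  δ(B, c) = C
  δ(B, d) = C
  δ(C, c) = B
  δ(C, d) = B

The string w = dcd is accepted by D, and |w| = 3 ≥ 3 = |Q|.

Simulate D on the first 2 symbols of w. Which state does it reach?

C

Run of D on the first 2 characters of w = d c:
  step 0: A  (start)
  step 1: B  (read d: A→B)
  step 2: C  (read c: B→C)

After reading 2 characters, D is in state C.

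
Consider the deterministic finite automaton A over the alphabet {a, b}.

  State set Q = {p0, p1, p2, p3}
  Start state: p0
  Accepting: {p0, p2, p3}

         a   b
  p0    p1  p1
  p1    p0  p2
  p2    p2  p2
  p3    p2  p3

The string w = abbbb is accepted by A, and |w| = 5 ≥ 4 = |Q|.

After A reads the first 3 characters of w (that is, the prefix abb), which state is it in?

State sequence: p0 -a-> p1 -b-> p2 -b-> p2

After reading 3 characters, A is in state p2.
(This kind of state-tracing is the core of the pumping-lemma construction: with 4 states, pigeonhole forces a repeat within the first 4 steps.)

p2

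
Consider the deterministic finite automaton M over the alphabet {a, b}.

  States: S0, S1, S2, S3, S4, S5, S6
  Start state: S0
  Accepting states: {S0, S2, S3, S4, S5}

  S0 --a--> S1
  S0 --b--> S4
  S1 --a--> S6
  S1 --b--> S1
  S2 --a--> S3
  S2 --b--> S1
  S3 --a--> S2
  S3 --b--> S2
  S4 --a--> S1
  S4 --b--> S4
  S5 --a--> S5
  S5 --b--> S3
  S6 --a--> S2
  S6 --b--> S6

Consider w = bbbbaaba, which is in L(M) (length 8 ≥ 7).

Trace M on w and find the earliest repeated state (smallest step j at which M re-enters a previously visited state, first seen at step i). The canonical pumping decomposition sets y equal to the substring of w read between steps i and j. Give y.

b

Run of M on w = b b b b a a b a:
  step 0: S0  (start)
  step 1: S4  (read b: S0→S4)
  step 2: S4  (read b: S4→S4)   ← first repeat (S4 seen earlier)
  step 3: S4  (read b: S4→S4)
  step 4: S4  (read b: S4→S4)
  step 5: S1  (read a: S4→S1)
  step 6: S6  (read a: S1→S6)
  step 7: S6  (read b: S6→S6)
  step 8: S2  (read a: S6→S2)

So i = 1, j = 2, giving x = w[0:1] = b, y = w[1:2] = b, z = w[2:8] = bbaaba.
Check: |xy| = 2 ≤ 7 and |y| = 1 ≥ 1. Reading y takes M from S4 back to S4, so every xyⁱz is accepted.
With |Q| = 7, pigeonhole forces a state repeat no later than step 7; the substring read between the first and second visits to that state can be pumped.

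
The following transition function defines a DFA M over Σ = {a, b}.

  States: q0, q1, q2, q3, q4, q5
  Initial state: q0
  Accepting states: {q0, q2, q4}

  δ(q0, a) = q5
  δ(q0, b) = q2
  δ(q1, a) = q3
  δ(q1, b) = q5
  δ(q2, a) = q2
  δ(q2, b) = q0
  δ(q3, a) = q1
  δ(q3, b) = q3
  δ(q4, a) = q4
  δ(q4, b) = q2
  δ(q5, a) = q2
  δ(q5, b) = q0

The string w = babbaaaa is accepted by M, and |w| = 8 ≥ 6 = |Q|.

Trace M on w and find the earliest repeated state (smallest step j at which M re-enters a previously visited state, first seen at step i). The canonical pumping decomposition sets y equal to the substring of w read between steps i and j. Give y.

State sequence: q0 -b-> q2 -a-> q2 -b-> q0 -b-> q2 -a-> q2 -a-> q2 -a-> q2 -a-> q2
First repeat at step 2: q2 was already visited.

So i = 1, j = 2, giving x = w[0:1] = b, y = w[1:2] = a, z = w[2:8] = bbaaaa.
Check: |xy| = 2 ≤ 6 and |y| = 1 ≥ 1. Reading y takes M from q2 back to q2, so every xyⁱz is accepted.

a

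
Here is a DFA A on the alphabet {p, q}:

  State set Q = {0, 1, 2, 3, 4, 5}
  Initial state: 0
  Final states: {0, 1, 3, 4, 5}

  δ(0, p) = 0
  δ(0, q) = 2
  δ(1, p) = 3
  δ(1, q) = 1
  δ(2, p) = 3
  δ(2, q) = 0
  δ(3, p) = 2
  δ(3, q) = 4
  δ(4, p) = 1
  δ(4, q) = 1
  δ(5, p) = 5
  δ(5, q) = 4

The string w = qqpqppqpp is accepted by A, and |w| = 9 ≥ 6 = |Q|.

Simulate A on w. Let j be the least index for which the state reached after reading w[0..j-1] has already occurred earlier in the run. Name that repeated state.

0

Run of A on w = q q p q p p q p p:
  step 0: 0  (start)
  step 1: 2  (read q: 0→2)
  step 2: 0  (read q: 2→0)   ← first repeat (0 seen earlier)
  step 3: 0  (read p: 0→0)
  step 4: 2  (read q: 0→2)
  step 5: 3  (read p: 2→3)
  step 6: 2  (read p: 3→2)
  step 7: 0  (read q: 2→0)
  step 8: 0  (read p: 0→0)
  step 9: 0  (read p: 0→0)

The earliest repeat is at step j = 2: A is in 0, which it already visited at step i = 0.
Since A has 6 states, any run of length ≥ 6 visits 6+1 states, so by pigeonhole some state repeats within the first 6 steps — that repeat gives the pumpable loop.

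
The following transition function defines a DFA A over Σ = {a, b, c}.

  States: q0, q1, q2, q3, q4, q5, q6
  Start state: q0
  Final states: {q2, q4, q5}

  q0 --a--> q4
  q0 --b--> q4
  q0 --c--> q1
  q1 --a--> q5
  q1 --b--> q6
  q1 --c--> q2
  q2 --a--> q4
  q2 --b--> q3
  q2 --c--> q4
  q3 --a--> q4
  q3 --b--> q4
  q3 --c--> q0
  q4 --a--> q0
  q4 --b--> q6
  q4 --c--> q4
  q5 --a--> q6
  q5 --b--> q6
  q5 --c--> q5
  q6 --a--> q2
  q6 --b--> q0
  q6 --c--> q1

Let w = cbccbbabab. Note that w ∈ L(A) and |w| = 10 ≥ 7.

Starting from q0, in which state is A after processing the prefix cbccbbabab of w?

q4

State sequence: q0 -c-> q1 -b-> q6 -c-> q1 -c-> q2 -b-> q3 -b-> q4 -a-> q0 -b-> q4 -a-> q0 -b-> q4

After reading 10 characters, A is in state q4.
(This kind of state-tracing is the core of the pumping-lemma construction: with 7 states, pigeonhole forces a repeat within the first 7 steps.)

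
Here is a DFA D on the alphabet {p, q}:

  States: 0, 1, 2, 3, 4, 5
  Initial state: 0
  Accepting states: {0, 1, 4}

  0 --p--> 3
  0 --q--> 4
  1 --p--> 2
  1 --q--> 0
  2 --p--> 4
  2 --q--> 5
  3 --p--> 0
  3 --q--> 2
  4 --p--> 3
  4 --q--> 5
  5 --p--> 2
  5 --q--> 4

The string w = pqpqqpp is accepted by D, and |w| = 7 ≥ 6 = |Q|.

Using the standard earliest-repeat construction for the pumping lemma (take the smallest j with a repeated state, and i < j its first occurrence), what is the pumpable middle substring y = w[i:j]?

State sequence: 0 -p-> 3 -q-> 2 -p-> 4 -q-> 5 -q-> 4 -p-> 3 -p-> 0
First repeat at step 5: 4 was already visited.

So i = 3, j = 5, giving x = w[0:3] = pqp, y = w[3:5] = qq, z = w[5:7] = pp.
Check: |xy| = 5 ≤ 6 and |y| = 2 ≥ 1. Reading y takes D from 4 back to 4, so every xyⁱz is accepted.

qq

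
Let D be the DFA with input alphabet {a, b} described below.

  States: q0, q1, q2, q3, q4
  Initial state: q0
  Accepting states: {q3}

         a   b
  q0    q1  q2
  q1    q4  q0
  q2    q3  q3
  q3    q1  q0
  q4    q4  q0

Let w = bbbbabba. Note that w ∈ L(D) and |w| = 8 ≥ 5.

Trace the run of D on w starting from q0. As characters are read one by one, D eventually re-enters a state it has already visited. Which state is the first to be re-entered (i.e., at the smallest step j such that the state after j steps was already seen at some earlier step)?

q0

Run of D on w = b b b b a b b a:
  step 0: q0  (start)
  step 1: q2  (read b: q0→q2)
  step 2: q3  (read b: q2→q3)
  step 3: q0  (read b: q3→q0)   ← first repeat (q0 seen earlier)
  step 4: q2  (read b: q0→q2)
  step 5: q3  (read a: q2→q3)
  step 6: q0  (read b: q3→q0)
  step 7: q2  (read b: q0→q2)
  step 8: q3  (read a: q2→q3)

The earliest repeat is at step j = 3: D is in q0, which it already visited at step i = 0.
The DFA has 5 states, so the proof of the pumping lemma guarantees a repeated state among the first 5+1 visited; the segment between the two visits is the pumpable y.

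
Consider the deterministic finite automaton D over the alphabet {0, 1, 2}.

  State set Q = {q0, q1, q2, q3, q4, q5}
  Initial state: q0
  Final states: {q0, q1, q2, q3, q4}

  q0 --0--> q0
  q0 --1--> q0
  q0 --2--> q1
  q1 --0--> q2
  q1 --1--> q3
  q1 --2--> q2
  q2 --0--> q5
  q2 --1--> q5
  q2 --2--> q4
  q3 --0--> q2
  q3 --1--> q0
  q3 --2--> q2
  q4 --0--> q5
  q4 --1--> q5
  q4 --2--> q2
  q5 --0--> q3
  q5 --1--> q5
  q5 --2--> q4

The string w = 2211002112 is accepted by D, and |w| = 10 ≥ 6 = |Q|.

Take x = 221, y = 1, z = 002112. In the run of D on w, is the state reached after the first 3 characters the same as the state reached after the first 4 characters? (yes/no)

State sequence: q0 -2-> q1 -2-> q2 -1-> q5 -1-> q5

After x (step 3): q5. After xy (step 4): q5.
They match, so y = 1 drives D around a cycle from q5 back to itself; pumping y any number of times keeps D in q5 before reading z, and xyⁱz ∈ L(D) for every i ≥ 0.

yes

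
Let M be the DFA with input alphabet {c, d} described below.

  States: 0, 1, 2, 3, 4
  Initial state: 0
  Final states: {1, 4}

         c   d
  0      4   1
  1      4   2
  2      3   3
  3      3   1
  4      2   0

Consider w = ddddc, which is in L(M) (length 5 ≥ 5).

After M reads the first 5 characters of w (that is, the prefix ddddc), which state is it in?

4

Run of M on the first 5 characters of w = d d d d c:
  step 0: 0  (start)
  step 1: 1  (read d: 0→1)
  step 2: 2  (read d: 1→2)
  step 3: 3  (read d: 2→3)
  step 4: 1  (read d: 3→1)
  step 5: 4  (read c: 1→4)

After reading 5 characters, M is in state 4.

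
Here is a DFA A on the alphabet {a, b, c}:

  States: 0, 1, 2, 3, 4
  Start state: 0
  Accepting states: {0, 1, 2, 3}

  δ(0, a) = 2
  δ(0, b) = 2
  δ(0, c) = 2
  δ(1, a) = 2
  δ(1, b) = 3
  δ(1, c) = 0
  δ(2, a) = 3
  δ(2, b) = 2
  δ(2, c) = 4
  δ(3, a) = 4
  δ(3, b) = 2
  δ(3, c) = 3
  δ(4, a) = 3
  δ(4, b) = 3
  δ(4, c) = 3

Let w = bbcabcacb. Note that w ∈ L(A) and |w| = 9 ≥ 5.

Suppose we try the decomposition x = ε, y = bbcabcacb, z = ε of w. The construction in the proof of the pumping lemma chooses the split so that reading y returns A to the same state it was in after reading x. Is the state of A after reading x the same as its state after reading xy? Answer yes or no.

no

State sequence: 0 -b-> 2 -b-> 2 -c-> 4 -a-> 3 -b-> 2 -c-> 4 -a-> 3 -c-> 3 -b-> 2

After x (step 0): 0. After xy (step 9): 2.
They differ (0 ≠ 2), so y is not a cycle from the state after x; this split is not the one the pumping-lemma construction produces, and pumping y need not keep the string in L(A).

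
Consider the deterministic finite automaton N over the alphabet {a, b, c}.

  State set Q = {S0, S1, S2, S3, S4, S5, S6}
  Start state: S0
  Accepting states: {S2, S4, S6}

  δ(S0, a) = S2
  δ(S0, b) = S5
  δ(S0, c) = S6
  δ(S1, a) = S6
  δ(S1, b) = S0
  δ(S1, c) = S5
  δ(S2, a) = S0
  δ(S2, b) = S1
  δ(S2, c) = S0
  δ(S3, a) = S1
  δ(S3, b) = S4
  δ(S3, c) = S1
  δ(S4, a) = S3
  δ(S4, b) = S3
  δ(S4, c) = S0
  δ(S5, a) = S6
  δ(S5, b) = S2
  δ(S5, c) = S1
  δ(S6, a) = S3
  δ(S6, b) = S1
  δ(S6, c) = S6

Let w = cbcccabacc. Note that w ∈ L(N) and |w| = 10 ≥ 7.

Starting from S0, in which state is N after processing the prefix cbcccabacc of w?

S6

State sequence: S0 -c-> S6 -b-> S1 -c-> S5 -c-> S1 -c-> S5 -a-> S6 -b-> S1 -a-> S6 -c-> S6 -c-> S6

After reading 10 characters, N is in state S6.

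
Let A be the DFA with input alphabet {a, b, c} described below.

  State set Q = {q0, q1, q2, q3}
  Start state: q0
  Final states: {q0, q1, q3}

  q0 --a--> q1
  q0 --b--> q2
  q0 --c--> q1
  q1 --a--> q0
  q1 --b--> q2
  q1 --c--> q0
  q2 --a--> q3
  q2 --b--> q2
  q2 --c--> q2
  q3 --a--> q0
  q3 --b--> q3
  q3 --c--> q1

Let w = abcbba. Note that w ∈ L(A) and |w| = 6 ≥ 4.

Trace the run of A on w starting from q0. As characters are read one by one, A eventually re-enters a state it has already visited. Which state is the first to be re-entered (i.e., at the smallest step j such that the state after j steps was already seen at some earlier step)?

State sequence: q0 -a-> q1 -b-> q2 -c-> q2 -b-> q2 -b-> q2 -a-> q3
First repeat at step 3: q2 was already visited.

The earliest repeat is at step j = 3: A is in q2, which it already visited at step i = 2.
With |Q| = 4, pigeonhole forces a state repeat no later than step 4; the substring read between the first and second visits to that state can be pumped.

q2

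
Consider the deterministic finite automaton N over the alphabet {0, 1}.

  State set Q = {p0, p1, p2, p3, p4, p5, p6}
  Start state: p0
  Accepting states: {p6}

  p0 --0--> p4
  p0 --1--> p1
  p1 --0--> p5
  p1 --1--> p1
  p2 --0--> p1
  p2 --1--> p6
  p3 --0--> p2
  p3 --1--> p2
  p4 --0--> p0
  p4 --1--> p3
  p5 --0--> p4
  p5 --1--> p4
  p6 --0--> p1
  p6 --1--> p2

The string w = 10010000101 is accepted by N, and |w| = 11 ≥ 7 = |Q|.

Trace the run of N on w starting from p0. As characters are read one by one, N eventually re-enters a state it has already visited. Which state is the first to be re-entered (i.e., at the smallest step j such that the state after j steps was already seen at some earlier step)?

State sequence: p0 -1-> p1 -0-> p5 -0-> p4 -1-> p3 -0-> p2 -0-> p1 -0-> p5 -0-> p4 -1-> p3 -0-> p2 -1-> p6
First repeat at step 6: p1 was already visited.

The earliest repeat is at step j = 6: N is in p1, which it already visited at step i = 1.
With |Q| = 7, pigeonhole forces a state repeat no later than step 7; the substring read between the first and second visits to that state can be pumped.

p1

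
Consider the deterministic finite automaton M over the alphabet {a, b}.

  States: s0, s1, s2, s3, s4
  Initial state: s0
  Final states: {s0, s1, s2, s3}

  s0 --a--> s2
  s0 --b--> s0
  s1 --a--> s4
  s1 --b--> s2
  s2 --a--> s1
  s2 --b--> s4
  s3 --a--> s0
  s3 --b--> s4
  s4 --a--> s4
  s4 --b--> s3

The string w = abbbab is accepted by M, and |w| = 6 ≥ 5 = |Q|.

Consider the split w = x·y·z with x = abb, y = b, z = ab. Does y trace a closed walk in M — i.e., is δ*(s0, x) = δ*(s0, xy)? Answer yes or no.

Run of M on the first 4 characters of w = a b b b:
  step 0: s0  (start)
  step 1: s2  (read a: s0→s2)
  step 2: s4  (read b: s2→s4)
  step 3: s3  (read b: s4→s3)
  step 4: s4  (read b: s3→s4)

After x (step 3): s3. After xy (step 4): s4.
They differ (s3 ≠ s4), so y is not a cycle from the state after x; this split is not the one the pumping-lemma construction produces, and pumping y need not keep the string in L(M).

no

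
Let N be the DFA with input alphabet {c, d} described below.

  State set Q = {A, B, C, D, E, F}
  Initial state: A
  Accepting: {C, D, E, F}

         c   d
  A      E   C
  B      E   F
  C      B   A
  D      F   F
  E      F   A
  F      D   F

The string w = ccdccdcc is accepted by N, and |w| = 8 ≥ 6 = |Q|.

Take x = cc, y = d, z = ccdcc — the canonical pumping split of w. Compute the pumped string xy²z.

ccddccdcc

xy^2z = cc·d·d·ccdcc = ccddccdcc.
Reading y = d takes N from F back to F, so after x·y·y the machine is still in F, and z then leads to the accepting state F. Hence ccddccdcc ∈ L(N).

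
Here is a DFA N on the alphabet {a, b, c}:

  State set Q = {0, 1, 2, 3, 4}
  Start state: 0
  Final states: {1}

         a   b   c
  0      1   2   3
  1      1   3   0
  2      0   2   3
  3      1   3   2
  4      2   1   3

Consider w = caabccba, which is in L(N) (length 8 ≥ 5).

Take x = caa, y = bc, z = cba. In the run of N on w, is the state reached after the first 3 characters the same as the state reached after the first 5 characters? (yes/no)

no

Run of N on the first 5 characters of w = c a a b c:
  step 0: 0  (start)
  step 1: 3  (read c: 0→3)
  step 2: 1  (read a: 3→1)
  step 3: 1  (read a: 1→1)
  step 4: 3  (read b: 1→3)
  step 5: 2  (read c: 3→2)

After x (step 3): 1. After xy (step 5): 2.
They differ (1 ≠ 2), so y is not a cycle from the state after x; this split is not the one the pumping-lemma construction produces, and pumping y need not keep the string in L(N).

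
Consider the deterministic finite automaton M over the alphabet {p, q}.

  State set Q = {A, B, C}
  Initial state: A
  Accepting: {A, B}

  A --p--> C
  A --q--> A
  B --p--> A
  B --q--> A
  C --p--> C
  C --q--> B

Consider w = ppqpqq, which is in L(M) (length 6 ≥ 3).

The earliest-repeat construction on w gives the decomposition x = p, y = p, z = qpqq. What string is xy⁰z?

pqpqq

xy⁰z = xz = p·qpqq = pqpqq.
Reading y = p takes M from C back to C, so after x the machine is still in C, and z then leads to the accepting state A. Hence pqpqq ∈ L(M).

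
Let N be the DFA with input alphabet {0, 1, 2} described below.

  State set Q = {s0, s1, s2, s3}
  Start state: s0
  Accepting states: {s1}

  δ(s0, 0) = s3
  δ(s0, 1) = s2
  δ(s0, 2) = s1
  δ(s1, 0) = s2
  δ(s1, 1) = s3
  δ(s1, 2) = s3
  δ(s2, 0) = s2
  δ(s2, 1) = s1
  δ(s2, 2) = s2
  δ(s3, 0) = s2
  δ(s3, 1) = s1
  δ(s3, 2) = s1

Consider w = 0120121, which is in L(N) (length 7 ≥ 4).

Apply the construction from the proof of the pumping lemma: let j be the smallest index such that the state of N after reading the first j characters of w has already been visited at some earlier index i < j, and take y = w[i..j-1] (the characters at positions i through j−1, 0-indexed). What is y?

State sequence: s0 -0-> s3 -1-> s1 -2-> s3 -0-> s2 -1-> s1 -2-> s3 -1-> s1
First repeat at step 3: s3 was already visited.

So i = 1, j = 3, giving x = w[0:1] = 0, y = w[1:3] = 12, z = w[3:7] = 0121.
Check: |xy| = 3 ≤ 4 and |y| = 2 ≥ 1. Reading y takes N from s3 back to s3, so every xyⁱz is accepted.
With |Q| = 4, pigeonhole forces a state repeat no later than step 4; the substring read between the first and second visits to that state can be pumped.

12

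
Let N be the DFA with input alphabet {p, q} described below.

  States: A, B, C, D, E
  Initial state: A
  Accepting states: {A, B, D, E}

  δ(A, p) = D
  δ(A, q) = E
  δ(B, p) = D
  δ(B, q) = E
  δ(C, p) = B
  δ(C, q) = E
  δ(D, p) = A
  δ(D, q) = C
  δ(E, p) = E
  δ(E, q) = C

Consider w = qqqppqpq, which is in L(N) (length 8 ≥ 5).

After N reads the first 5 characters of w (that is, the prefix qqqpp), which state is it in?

E

State sequence: A -q-> E -q-> C -q-> E -p-> E -p-> E

After reading 5 characters, N is in state E.
(This kind of state-tracing is the core of the pumping-lemma construction: with 5 states, pigeonhole forces a repeat within the first 5 steps.)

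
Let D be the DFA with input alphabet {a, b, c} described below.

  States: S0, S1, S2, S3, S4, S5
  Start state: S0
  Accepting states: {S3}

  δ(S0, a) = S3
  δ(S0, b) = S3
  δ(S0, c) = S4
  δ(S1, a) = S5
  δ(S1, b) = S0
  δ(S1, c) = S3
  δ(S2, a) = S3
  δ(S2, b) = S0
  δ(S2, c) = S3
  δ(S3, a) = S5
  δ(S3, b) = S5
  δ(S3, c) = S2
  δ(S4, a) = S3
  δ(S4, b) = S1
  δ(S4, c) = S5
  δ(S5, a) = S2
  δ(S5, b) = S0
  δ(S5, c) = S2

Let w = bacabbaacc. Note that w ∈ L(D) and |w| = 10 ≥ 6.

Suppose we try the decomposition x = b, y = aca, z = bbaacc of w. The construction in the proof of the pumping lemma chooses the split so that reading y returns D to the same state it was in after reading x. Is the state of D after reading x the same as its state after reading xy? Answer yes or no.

State sequence: S0 -b-> S3 -a-> S5 -c-> S2 -a-> S3

After x (step 1): S3. After xy (step 4): S3.
They match, so y = aca drives D around a cycle from S3 back to itself; pumping y any number of times keeps D in S3 before reading z, and xyⁱz ∈ L(D) for every i ≥ 0.

yes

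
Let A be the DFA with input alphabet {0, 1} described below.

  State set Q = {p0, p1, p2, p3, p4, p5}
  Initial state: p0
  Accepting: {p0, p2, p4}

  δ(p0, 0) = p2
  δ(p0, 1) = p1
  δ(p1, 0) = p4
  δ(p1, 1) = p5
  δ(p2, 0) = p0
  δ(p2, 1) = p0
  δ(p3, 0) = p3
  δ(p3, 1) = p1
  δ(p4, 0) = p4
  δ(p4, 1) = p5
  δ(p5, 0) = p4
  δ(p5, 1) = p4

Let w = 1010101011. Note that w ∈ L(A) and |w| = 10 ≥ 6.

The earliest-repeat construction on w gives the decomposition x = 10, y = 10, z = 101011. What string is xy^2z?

101010101011

xy^2z = 10·10·10·101011 = 101010101011.
Reading y = 10 takes A from p4 back to p4, so after x·y·y the machine is still in p4, and z then leads to the accepting state p4. Hence 101010101011 ∈ L(A).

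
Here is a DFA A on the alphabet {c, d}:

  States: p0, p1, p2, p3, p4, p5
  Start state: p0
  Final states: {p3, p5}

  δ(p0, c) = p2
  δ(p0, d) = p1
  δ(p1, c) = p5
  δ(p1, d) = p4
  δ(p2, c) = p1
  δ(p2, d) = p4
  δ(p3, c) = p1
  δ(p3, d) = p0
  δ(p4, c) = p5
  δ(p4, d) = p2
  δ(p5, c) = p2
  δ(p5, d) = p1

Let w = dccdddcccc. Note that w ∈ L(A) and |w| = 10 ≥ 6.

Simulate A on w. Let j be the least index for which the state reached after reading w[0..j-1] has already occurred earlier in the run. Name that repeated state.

Run of A on w = d c c d d d c c c c:
  step 0: p0  (start)
  step 1: p1  (read d: p0→p1)
  step 2: p5  (read c: p1→p5)
  step 3: p2  (read c: p5→p2)
  step 4: p4  (read d: p2→p4)
  step 5: p2  (read d: p4→p2)   ← first repeat (p2 seen earlier)
  step 6: p4  (read d: p2→p4)
  step 7: p5  (read c: p4→p5)
  step 8: p2  (read c: p5→p2)
  step 9: p1  (read c: p2→p1)
  step 10: p5  (read c: p1→p5)

The earliest repeat is at step j = 5: A is in p2, which it already visited at step i = 3.
With |Q| = 6, pigeonhole forces a state repeat no later than step 6; the substring read between the first and second visits to that state can be pumped.

p2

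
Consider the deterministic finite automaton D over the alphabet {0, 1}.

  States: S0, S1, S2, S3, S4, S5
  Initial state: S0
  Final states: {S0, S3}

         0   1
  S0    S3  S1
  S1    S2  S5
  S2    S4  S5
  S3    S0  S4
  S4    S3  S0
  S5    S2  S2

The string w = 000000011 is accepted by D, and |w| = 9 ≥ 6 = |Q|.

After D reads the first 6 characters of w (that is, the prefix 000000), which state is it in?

State sequence: S0 -0-> S3 -0-> S0 -0-> S3 -0-> S0 -0-> S3 -0-> S0

After reading 6 characters, D is in state S0.
(This kind of state-tracing is the core of the pumping-lemma construction: with 6 states, pigeonhole forces a repeat within the first 6 steps.)

S0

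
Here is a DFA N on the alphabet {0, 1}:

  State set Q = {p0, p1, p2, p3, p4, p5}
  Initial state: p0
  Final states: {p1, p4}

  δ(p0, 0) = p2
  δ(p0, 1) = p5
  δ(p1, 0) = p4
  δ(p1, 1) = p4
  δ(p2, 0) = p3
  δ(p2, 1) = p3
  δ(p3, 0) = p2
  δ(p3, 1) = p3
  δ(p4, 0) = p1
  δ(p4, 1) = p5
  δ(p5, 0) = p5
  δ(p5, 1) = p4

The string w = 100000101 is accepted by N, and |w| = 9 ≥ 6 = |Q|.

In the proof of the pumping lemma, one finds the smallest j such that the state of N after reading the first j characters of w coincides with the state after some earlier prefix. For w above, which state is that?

State sequence: p0 -1-> p5 -0-> p5 -0-> p5 -0-> p5 -0-> p5 -0-> p5 -1-> p4 -0-> p1 -1-> p4
First repeat at step 2: p5 was already visited.

The earliest repeat is at step j = 2: N is in p5, which it already visited at step i = 1.
With |Q| = 6, pigeonhole forces a state repeat no later than step 6; the substring read between the first and second visits to that state can be pumped.

p5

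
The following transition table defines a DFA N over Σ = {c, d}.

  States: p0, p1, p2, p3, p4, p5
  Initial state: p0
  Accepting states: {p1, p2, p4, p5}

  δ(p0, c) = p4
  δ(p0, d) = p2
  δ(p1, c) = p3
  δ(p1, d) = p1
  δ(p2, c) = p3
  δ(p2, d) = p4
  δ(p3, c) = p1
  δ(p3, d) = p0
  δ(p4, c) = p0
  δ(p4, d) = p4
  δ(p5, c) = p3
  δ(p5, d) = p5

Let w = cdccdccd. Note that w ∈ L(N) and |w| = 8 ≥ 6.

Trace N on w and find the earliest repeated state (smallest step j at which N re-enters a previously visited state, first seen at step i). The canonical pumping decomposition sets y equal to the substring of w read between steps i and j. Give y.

Run of N on w = c d c c d c c d:
  step 0: p0  (start)
  step 1: p4  (read c: p0→p4)
  step 2: p4  (read d: p4→p4)   ← first repeat (p4 seen earlier)
  step 3: p0  (read c: p4→p0)
  step 4: p4  (read c: p0→p4)
  step 5: p4  (read d: p4→p4)
  step 6: p0  (read c: p4→p0)
  step 7: p4  (read c: p0→p4)
  step 8: p4  (read d: p4→p4)

So i = 1, j = 2, giving x = w[0:1] = c, y = w[1:2] = d, z = w[2:8] = ccdccd.
Check: |xy| = 2 ≤ 6 and |y| = 1 ≥ 1. Reading y takes N from p4 back to p4, so every xyⁱz is accepted.

d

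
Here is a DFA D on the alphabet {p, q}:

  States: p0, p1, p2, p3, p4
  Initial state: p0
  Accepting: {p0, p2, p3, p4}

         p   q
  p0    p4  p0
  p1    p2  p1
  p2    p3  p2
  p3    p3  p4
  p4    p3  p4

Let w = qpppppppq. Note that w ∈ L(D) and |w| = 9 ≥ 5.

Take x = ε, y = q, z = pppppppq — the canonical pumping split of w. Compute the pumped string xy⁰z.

pppppppq

xy⁰z = xz = ε·pppppppq = pppppppq.
Reading y = q takes D from p0 back to p0, so after x the machine is still in p0, and z then leads to the accepting state p4. Hence pppppppq ∈ L(D).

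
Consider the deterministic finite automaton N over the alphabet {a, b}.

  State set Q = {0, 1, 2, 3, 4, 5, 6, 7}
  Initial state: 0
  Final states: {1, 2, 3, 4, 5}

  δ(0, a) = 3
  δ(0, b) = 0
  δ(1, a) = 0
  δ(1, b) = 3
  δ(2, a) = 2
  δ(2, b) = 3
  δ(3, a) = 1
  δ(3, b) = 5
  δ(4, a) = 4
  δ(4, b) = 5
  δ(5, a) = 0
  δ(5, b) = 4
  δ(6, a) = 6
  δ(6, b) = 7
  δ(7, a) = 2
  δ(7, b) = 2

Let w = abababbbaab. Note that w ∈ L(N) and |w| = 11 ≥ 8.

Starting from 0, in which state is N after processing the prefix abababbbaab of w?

5

Run of N on the first 11 characters of w = a b a b a b b b a a b:
  step 0: 0  (start)
  step 1: 3  (read a: 0→3)
  step 2: 5  (read b: 3→5)
  step 3: 0  (read a: 5→0)
  step 4: 0  (read b: 0→0)
  step 5: 3  (read a: 0→3)
  step 6: 5  (read b: 3→5)
  step 7: 4  (read b: 5→4)
  step 8: 5  (read b: 4→5)
  step 9: 0  (read a: 5→0)
  step 10: 3  (read a: 0→3)
  step 11: 5  (read b: 3→5)

After reading 11 characters, N is in state 5.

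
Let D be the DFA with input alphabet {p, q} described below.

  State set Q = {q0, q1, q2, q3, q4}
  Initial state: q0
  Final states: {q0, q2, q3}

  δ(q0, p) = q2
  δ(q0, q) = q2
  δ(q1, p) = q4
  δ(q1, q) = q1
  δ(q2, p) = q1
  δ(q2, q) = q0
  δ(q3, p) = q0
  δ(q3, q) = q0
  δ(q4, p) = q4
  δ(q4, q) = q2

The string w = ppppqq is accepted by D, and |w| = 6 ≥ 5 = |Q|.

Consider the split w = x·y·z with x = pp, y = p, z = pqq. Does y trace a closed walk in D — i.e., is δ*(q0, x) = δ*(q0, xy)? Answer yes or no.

no

Run of D on the first 3 characters of w = p p p:
  step 0: q0  (start)
  step 1: q2  (read p: q0→q2)
  step 2: q1  (read p: q2→q1)
  step 3: q4  (read p: q1→q4)

After x (step 2): q1. After xy (step 3): q4.
They differ (q1 ≠ q4), so y is not a cycle from the state after x; this split is not the one the pumping-lemma construction produces, and pumping y need not keep the string in L(D).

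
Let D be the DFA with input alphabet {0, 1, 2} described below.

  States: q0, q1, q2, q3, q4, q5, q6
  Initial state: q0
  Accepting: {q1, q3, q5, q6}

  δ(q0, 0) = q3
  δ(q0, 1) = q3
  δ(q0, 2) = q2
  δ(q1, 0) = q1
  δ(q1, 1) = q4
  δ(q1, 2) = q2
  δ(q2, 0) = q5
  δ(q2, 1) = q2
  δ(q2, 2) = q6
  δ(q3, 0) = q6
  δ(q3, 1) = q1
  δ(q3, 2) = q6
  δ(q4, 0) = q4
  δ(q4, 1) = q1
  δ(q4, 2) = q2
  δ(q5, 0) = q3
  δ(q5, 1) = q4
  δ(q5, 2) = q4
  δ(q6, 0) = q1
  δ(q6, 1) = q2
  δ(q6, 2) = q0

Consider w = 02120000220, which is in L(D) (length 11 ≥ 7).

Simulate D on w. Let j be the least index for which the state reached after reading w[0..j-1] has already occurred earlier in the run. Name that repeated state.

Run of D on w = 0 2 1 2 0 0 0 0 2 2 0:
  step 0: q0  (start)
  step 1: q3  (read 0: q0→q3)
  step 2: q6  (read 2: q3→q6)
  step 3: q2  (read 1: q6→q2)
  step 4: q6  (read 2: q2→q6)   ← first repeat (q6 seen earlier)
  step 5: q1  (read 0: q6→q1)
  step 6: q1  (read 0: q1→q1)
  step 7: q1  (read 0: q1→q1)
  step 8: q1  (read 0: q1→q1)
  step 9: q2  (read 2: q1→q2)
  step 10: q6  (read 2: q2→q6)
  step 11: q1  (read 0: q6→q1)

The earliest repeat is at step j = 4: D is in q6, which it already visited at step i = 2.

q6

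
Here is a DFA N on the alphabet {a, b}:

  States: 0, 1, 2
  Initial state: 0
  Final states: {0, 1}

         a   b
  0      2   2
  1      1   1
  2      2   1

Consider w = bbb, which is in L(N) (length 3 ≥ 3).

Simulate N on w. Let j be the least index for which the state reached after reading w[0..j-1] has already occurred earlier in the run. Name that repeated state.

State sequence: 0 -b-> 2 -b-> 1 -b-> 1
First repeat at step 3: 1 was already visited.

The earliest repeat is at step j = 3: N is in 1, which it already visited at step i = 2.
With |Q| = 3, pigeonhole forces a state repeat no later than step 3; the substring read between the first and second visits to that state can be pumped.

1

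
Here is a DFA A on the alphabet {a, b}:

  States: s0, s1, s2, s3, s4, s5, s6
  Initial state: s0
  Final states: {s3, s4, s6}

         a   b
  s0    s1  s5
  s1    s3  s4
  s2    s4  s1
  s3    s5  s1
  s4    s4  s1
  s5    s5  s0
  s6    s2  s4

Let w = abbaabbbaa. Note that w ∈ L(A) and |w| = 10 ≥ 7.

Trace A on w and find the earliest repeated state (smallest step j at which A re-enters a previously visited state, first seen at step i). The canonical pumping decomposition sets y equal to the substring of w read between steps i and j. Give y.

bb

State sequence: s0 -a-> s1 -b-> s4 -b-> s1 -a-> s3 -a-> s5 -b-> s0 -b-> s5 -b-> s0 -a-> s1 -a-> s3
First repeat at step 3: s1 was already visited.

So i = 1, j = 3, giving x = w[0:1] = a, y = w[1:3] = bb, z = w[3:10] = aabbbaa.
Check: |xy| = 3 ≤ 7 and |y| = 2 ≥ 1. Reading y takes A from s1 back to s1, so every xyⁱz is accepted.
Pumping length from the standard proof: p = 7 (the number of states). The repeated state found above gives |xy| = j ≤ 7 and |y| = j − i ≥ 1.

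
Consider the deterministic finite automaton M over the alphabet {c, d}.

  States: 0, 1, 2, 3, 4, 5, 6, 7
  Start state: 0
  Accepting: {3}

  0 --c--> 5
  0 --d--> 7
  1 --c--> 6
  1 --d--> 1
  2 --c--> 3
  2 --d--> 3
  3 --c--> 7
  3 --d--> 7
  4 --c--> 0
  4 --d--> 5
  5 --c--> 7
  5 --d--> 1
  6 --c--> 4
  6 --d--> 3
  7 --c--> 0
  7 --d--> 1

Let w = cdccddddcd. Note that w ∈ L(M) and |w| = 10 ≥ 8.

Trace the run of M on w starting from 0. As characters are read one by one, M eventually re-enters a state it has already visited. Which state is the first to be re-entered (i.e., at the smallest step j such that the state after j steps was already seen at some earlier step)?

Run of M on w = c d c c d d d d c d:
  step 0: 0  (start)
  step 1: 5  (read c: 0→5)
  step 2: 1  (read d: 5→1)
  step 3: 6  (read c: 1→6)
  step 4: 4  (read c: 6→4)
  step 5: 5  (read d: 4→5)   ← first repeat (5 seen earlier)
  step 6: 1  (read d: 5→1)
  step 7: 1  (read d: 1→1)
  step 8: 1  (read d: 1→1)
  step 9: 6  (read c: 1→6)
  step 10: 3  (read d: 6→3)

The earliest repeat is at step j = 5: M is in 5, which it already visited at step i = 1.
Pumping length from the standard proof: p = 8 (the number of states). The repeated state found above gives |xy| = j ≤ 8 and |y| = j − i ≥ 1.

5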